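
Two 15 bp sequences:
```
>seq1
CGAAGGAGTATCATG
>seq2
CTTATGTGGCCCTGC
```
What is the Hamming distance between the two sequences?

The sequences differ at bases 2, 3, 5, 7, 9, 10, 11, 13, 14, 15 (1-based) — 10 in total.

10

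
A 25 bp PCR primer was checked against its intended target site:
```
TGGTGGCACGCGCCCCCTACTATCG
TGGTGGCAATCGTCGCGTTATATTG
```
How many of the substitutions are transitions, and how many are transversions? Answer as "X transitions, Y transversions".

2 transitions, 6 transversions

Transitions (purine↔purine or pyrimidine↔pyrimidine): 13 C→T, 24 C→T.
Transversions (purine↔pyrimidine): 9 C→A, 10 G→T, 15 C→G, 17 C→G, 19 A→T, 20 C→A.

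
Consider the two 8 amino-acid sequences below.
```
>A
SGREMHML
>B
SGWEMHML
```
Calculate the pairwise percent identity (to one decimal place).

87.5%

Mismatch at position 3 (1-based): 1 of 8.
Identical positions: 7/8 = 87.5% → 87.5%.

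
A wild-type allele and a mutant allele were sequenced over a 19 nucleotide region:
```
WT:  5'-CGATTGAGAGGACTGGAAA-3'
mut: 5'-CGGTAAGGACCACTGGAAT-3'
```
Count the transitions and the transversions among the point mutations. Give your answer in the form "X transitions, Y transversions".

3 transitions, 4 transversions

Transitions (purine↔purine or pyrimidine↔pyrimidine): 3 A→G, 6 G→A, 7 A→G.
Transversions (purine↔pyrimidine): 5 T→A, 10 G→C, 11 G→C, 19 A→T.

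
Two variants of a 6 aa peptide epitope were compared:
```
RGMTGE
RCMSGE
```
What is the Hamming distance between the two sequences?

2

The sequences differ at positions 2, 4 (1-based) — 2 in total.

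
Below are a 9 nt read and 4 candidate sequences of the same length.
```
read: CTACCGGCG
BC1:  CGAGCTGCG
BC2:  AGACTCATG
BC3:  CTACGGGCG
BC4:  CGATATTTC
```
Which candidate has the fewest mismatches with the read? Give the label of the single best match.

Hamming distances to read — BC1: 3; BC2: 6; BC3: 1; BC4: 7.
Smallest is BC3 with 1 mismatch.

BC3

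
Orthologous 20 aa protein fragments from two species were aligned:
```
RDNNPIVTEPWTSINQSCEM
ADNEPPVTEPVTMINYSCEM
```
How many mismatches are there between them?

The sequences differ at residues 1, 4, 6, 11, 13, 16 (1-based) — 6 in total.

6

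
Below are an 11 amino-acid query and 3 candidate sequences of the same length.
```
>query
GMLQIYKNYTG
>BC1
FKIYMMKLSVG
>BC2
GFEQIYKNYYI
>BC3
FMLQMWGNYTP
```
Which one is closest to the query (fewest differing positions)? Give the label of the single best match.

BC2

Hamming distances to query — BC1: 9; BC2: 4; BC3: 5.
Smallest is BC2 with 4 mismatches.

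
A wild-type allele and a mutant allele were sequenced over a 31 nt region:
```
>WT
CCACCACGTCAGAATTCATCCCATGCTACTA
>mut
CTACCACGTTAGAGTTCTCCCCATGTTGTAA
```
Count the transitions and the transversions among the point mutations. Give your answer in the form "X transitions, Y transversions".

7 transitions, 2 transversions

Transitions (purine↔purine or pyrimidine↔pyrimidine): 2 C→T, 10 C→T, 14 A→G, 19 T→C, 26 C→T, 28 A→G, 29 C→T.
Transversions (purine↔pyrimidine): 18 A→T, 30 T→A.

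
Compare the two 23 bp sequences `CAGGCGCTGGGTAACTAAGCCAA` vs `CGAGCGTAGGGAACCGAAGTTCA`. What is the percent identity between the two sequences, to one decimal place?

56.5%

Mismatches at positions 2, 3, 7, 8, 12, 14, 16, 20, 21, 22 (1-based): 10 of 23.
Identical positions: 13/23 = 56.52% → 56.5%.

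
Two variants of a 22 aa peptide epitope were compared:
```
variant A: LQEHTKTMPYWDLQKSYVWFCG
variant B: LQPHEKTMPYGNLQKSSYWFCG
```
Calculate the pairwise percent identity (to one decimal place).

72.7%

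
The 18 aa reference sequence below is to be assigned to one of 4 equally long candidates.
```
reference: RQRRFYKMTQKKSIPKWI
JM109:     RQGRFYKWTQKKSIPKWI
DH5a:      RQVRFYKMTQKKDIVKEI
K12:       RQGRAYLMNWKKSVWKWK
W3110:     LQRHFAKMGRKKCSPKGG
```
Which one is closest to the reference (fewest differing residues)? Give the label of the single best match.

JM109 differs at 2 residues; DH5a differs at 4 residues; K12 differs at 8 residues; W3110 differs at 9 residues. The closest is JM109.

JM109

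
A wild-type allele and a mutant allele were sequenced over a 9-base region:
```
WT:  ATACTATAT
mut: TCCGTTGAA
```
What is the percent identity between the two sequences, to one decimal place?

7 positions differ (1, 2, 3, 4, 6, 7, 9), so 2 of 9 match: 2/9 = 22.22%.

22.2%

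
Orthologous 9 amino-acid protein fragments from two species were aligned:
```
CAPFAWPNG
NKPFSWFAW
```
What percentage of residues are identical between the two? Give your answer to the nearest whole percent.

6 positions differ (1, 2, 5, 7, 8, 9), so 3 of 9 match: 3/9 = 33.33%.

33%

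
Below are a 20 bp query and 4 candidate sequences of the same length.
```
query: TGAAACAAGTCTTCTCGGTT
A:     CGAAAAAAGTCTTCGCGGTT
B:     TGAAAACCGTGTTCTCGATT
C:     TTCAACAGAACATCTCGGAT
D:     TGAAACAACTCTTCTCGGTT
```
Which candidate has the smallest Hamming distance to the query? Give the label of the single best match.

A differs at 3 sites; B differs at 5 sites; C differs at 7 sites; D differs at 1 site. The closest is D.

D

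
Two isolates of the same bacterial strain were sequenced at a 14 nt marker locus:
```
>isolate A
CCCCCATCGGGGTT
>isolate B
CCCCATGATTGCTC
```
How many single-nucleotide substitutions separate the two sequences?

8

Comparing position by position, 8 sites differ: 5 (C/A), 6 (A/T), 7 (T/G), 8 (C/A), 9 (G/T), 10 (G/T), 12 (G/C), 14 (T/C).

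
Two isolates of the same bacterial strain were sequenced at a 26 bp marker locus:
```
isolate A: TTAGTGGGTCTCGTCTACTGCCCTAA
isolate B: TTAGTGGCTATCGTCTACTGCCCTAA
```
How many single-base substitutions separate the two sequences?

2

The sequences differ at positions 8, 10 (1-based) — 2 in total.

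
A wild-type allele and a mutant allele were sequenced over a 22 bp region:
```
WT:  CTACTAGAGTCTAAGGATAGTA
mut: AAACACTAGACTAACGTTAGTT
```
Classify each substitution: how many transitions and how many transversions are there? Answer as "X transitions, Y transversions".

0 transitions, 9 transversions

Transitions (purine↔purine or pyrimidine↔pyrimidine): none.
Transversions (purine↔pyrimidine): 1 C→A, 2 T→A, 5 T→A, 6 A→C, 7 G→T, 10 T→A, 15 G→C, 17 A→T, 22 A→T.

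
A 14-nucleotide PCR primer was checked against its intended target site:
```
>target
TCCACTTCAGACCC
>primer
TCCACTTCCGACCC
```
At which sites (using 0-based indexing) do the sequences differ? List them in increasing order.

Differences at site 8 (A→C).

8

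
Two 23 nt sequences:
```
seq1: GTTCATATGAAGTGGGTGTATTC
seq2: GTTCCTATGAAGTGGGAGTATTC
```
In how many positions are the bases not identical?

2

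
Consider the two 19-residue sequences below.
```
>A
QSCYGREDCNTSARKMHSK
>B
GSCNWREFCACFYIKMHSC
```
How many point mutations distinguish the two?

10

Comparing position by position, 10 residues differ: 1 (Q/G), 4 (Y/N), 5 (G/W), 8 (D/F), 10 (N/A), 11 (T/C), 12 (S/F), 13 (A/Y), 14 (R/I), 19 (K/C).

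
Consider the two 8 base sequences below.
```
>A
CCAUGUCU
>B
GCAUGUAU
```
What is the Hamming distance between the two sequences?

The sequences differ at positions 1, 7 (1-based) — 2 in total.

2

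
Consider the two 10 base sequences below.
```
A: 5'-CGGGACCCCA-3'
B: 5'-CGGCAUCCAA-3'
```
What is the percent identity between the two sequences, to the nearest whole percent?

70%

3 positions differ (4, 6, 9), so 7 of 10 match: 7/10 = 70%.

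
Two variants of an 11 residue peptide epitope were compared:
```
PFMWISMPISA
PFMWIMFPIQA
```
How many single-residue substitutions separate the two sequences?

3

The sequences differ at residues 6, 7, 10 (1-based) — 3 in total.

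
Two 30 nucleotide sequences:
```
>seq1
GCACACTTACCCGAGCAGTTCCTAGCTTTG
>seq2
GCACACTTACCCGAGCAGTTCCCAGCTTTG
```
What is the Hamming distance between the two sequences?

1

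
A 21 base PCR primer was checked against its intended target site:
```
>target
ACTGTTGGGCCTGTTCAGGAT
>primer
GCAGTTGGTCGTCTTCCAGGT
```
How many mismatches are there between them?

8

Comparing position by position, 8 bases differ: 1 (A/G), 3 (T/A), 9 (G/T), 11 (C/G), 13 (G/C), 17 (A/C), 18 (G/A), 20 (A/G).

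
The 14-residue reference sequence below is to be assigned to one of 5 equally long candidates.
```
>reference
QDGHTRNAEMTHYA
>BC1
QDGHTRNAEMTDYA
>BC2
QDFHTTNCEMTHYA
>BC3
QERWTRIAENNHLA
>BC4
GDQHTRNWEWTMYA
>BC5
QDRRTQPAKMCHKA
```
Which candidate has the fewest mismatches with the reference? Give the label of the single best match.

BC1

BC1 differs at 1 position; BC2 differs at 3 positions; BC3 differs at 7 positions; BC4 differs at 5 positions; BC5 differs at 7 positions. The closest is BC1.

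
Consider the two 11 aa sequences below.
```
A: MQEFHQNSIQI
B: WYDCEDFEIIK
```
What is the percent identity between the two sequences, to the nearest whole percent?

9%

10 positions differ (1, 2, 3, 4, 5, 6, 7, 8, 10, 11), so 1 of 11 match: 1/11 = 9.091%.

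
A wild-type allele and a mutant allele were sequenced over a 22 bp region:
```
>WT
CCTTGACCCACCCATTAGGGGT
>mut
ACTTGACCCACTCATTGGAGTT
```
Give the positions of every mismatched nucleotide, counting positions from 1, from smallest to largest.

1, 12, 17, 19, 21

Differences at position 1 (C→A), position 12 (C→T), position 17 (A→G), position 19 (G→A), position 21 (G→T).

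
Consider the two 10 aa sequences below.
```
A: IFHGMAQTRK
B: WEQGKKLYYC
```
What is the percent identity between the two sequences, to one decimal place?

10.0%

9 positions differ (1, 2, 3, 5, 6, 7, 8, 9, 10), so 1 of 10 match: 1/10 = 10%.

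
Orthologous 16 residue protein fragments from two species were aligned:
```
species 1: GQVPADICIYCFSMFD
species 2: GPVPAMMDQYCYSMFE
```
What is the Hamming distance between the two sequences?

The sequences differ at residues 2, 6, 7, 8, 9, 12, 16 (1-based) — 7 in total.

7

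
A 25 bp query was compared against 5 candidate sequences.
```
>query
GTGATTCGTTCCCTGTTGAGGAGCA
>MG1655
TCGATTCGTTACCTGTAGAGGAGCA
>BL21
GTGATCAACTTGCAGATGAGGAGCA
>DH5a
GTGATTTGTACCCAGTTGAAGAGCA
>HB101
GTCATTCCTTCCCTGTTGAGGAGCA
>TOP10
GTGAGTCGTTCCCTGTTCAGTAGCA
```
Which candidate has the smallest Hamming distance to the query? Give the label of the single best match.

Hamming distances to query — MG1655: 4; BL21: 8; DH5a: 4; HB101: 2; TOP10: 3.
Smallest is HB101 with 2 mismatches.

HB101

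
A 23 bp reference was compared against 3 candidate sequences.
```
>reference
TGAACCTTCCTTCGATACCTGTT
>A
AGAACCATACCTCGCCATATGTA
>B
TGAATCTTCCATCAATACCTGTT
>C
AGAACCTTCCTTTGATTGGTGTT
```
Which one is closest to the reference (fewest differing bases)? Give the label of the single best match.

A differs at 9 bases; B differs at 3 bases; C differs at 5 bases. The closest is B.

B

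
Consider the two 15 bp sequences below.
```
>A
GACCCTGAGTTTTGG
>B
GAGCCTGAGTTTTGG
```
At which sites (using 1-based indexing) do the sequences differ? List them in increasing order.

3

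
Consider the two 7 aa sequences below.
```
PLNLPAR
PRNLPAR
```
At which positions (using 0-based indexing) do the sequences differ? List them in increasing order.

1

Differences at position 1 (L→R).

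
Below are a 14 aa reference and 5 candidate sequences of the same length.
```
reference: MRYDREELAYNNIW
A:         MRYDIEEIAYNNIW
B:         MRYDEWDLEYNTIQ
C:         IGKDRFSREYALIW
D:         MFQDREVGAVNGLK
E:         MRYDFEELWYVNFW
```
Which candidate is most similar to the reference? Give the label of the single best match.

A

Hamming distances to reference — A: 2; B: 6; C: 9; D: 8; E: 4.
Smallest is A with 2 mismatches.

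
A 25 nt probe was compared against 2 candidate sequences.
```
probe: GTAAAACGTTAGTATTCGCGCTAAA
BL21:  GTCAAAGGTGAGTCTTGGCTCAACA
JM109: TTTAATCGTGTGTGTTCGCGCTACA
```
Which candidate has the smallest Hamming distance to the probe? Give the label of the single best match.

Hamming distances to probe — BL21: 8; JM109: 7.
Smallest is JM109 with 7 mismatches.

JM109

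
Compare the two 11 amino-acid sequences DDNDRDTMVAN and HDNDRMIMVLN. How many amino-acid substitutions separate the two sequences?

4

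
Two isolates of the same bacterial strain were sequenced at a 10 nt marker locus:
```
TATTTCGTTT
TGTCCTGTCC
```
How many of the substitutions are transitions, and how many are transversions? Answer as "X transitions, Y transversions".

Transitions (purine↔purine or pyrimidine↔pyrimidine): 2 A→G, 4 T→C, 5 T→C, 6 C→T, 9 T→C, 10 T→C.
Transversions (purine↔pyrimidine): none.

6 transitions, 0 transversions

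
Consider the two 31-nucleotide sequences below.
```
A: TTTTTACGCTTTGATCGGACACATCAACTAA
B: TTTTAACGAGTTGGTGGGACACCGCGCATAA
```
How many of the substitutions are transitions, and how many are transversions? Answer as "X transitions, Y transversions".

2 transitions, 8 transversions

Mismatches (1-based):
base 5: T→A (pyrimidine→purine, transversion)
base 9: C→A (pyrimidine→purine, transversion)
base 10: T→G (pyrimidine→purine, transversion)
base 14: A→G (purine→purine, transition)
base 16: C→G (pyrimidine→purine, transversion)
base 23: A→C (purine→pyrimidine, transversion)
base 24: T→G (pyrimidine→purine, transversion)
base 26: A→G (purine→purine, transition)
base 27: A→C (purine→pyrimidine, transversion)
base 28: C→A (pyrimidine→purine, transversion)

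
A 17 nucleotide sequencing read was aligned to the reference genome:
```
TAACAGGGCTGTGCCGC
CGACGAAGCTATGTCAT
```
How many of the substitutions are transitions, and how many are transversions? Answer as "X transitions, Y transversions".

Mismatches (1-based):
base 1: T→C (pyrimidine→pyrimidine, transition)
base 2: A→G (purine→purine, transition)
base 5: A→G (purine→purine, transition)
base 6: G→A (purine→purine, transition)
base 7: G→A (purine→purine, transition)
base 11: G→A (purine→purine, transition)
base 14: C→T (pyrimidine→pyrimidine, transition)
base 16: G→A (purine→purine, transition)
base 17: C→T (pyrimidine→pyrimidine, transition)

9 transitions, 0 transversions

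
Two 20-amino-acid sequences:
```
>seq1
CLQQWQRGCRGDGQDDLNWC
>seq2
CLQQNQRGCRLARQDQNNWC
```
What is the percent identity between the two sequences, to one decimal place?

6 positions differ (5, 11, 12, 13, 16, 17), so 14 of 20 match: 14/20 = 70%.

70.0%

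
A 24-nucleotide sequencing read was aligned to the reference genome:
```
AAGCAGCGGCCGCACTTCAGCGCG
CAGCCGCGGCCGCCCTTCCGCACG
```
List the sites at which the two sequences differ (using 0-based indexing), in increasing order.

Differences at site 0 (A→C), site 4 (A→C), site 13 (A→C), site 18 (A→C), site 21 (G→A).

0, 4, 13, 18, 21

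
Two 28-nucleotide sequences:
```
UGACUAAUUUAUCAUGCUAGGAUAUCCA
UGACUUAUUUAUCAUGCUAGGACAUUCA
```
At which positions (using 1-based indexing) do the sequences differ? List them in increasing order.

6, 23, 26

Scanning 1-based: 6: A/U; 23: U/C; 26: C/U.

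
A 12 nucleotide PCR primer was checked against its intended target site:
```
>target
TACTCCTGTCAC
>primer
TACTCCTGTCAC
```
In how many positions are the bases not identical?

0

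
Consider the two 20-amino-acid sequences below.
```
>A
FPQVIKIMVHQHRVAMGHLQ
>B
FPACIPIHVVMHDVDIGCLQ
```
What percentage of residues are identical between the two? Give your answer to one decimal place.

10 positions differ (3, 4, 6, 8, 10, 11, 13, 15, 16, 18), so 10 of 20 match: 10/20 = 50%.

50.0%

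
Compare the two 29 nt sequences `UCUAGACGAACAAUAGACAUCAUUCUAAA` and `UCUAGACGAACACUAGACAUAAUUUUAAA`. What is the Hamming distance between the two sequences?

3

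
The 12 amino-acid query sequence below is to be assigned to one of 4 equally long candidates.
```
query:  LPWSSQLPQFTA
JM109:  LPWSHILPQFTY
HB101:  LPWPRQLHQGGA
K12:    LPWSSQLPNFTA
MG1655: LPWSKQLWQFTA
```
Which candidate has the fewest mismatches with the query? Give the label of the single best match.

K12

JM109 differs at 3 residues; HB101 differs at 5 residues; K12 differs at 1 residue; MG1655 differs at 2 residues. The closest is K12.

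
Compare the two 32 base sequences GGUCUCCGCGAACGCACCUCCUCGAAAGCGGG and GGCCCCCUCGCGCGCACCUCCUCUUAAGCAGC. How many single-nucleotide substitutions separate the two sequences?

The sequences differ at positions 3, 5, 8, 11, 12, 24, 25, 30, 32 (1-based) — 9 in total.

9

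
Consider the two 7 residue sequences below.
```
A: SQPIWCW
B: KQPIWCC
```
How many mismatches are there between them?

2

Comparing position by position, 2 positions differ: 1 (S/K), 7 (W/C).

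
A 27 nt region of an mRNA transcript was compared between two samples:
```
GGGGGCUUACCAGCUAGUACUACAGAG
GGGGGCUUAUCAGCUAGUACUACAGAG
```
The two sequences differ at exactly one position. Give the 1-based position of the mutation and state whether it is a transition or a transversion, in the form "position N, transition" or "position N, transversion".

The sequences differ only at position 10: C→U (pyrimidine→pyrimidine), a transition.

position 10, transition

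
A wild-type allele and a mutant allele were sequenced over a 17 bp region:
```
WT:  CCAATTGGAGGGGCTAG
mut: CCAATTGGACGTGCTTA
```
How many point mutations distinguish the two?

Comparing position by position, 4 sites differ: 10 (G/C), 12 (G/T), 16 (A/T), 17 (G/A).

4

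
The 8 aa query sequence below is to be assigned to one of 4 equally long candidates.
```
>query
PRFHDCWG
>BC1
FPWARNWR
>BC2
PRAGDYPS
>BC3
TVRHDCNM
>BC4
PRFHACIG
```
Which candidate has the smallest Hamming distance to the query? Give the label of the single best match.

BC4

Hamming distances to query — BC1: 7; BC2: 5; BC3: 5; BC4: 2.
Smallest is BC4 with 2 mismatches.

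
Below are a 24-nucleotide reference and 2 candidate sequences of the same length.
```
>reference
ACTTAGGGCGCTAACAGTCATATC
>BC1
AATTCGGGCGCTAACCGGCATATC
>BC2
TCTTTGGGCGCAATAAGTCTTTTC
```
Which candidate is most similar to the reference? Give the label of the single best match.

BC1 differs at 4 positions; BC2 differs at 7 positions. The closest is BC1.

BC1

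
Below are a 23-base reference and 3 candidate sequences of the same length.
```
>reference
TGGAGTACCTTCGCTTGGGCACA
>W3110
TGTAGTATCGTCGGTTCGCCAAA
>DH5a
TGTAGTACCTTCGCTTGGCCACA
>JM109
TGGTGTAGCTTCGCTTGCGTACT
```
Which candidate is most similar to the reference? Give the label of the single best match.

W3110 differs at 7 bases; DH5a differs at 2 bases; JM109 differs at 5 bases. The closest is DH5a.

DH5a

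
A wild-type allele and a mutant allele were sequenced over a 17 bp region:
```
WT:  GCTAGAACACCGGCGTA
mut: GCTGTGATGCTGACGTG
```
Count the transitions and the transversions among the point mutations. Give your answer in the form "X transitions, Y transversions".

7 transitions, 1 transversion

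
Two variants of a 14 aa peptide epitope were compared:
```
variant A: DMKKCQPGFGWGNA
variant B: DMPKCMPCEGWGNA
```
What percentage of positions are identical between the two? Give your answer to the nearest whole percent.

4 positions differ (3, 6, 8, 9), so 10 of 14 match: 10/14 = 71.43%.

71%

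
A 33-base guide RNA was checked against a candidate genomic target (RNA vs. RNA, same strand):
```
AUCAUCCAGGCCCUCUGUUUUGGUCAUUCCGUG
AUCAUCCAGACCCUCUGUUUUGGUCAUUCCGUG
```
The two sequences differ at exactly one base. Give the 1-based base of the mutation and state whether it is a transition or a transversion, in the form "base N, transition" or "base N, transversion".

Base 10 changes G→A. G is a purine and A is a purine, so this is a transition.

base 10, transition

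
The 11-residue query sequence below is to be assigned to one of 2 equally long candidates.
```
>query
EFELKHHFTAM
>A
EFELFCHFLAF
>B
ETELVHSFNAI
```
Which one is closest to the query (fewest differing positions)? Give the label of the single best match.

A differs at 4 positions; B differs at 5 positions. The closest is A.

A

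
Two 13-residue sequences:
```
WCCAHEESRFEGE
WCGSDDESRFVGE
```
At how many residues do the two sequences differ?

Mismatches (1-based): residue 3: C→G; residue 4: A→S; residue 5: H→D; residue 6: E→D; residue 11: E→V.

5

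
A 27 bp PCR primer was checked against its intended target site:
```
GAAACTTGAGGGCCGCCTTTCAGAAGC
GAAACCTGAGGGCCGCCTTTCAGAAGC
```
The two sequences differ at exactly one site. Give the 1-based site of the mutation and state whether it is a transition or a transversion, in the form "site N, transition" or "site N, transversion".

The sequences differ only at site 6: T→C (pyrimidine→pyrimidine), a transition.

site 6, transition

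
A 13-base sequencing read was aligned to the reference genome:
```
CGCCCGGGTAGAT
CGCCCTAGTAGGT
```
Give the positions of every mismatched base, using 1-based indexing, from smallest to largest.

Differences at position 6 (G→T), position 7 (G→A), position 12 (A→G).

6, 7, 12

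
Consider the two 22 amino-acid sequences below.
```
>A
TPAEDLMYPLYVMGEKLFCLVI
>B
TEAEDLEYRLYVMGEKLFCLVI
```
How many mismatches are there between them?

3

Mismatches (1-based): position 2: P→E; position 7: M→E; position 9: P→R.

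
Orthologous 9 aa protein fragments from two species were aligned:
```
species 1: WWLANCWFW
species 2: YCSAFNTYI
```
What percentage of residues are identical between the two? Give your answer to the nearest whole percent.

Mismatches at positions 1, 2, 3, 5, 6, 7, 8, 9 (1-based): 8 of 9.
Identical positions: 1/9 = 11.11% → 11%.

11%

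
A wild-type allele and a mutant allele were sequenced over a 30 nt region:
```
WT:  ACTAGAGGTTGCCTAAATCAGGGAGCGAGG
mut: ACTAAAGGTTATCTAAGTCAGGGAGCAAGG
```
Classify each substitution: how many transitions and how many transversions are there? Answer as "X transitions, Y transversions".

Transitions (purine↔purine or pyrimidine↔pyrimidine): 5 G→A, 11 G→A, 12 C→T, 17 A→G, 27 G→A.
Transversions (purine↔pyrimidine): none.

5 transitions, 0 transversions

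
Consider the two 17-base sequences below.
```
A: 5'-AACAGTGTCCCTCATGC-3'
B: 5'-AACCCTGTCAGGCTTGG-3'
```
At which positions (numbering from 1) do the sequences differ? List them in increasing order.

4, 5, 10, 11, 12, 14, 17

Differences at position 4 (A→C), position 5 (G→C), position 10 (C→A), position 11 (C→G), position 12 (T→G), position 14 (A→T), position 17 (C→G).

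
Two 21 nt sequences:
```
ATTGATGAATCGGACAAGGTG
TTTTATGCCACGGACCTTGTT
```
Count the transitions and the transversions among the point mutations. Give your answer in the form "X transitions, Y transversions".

0 transitions, 9 transversions

Mismatches (1-based):
position 1: A→T (purine→pyrimidine, transversion)
position 4: G→T (purine→pyrimidine, transversion)
position 8: A→C (purine→pyrimidine, transversion)
position 9: A→C (purine→pyrimidine, transversion)
position 10: T→A (pyrimidine→purine, transversion)
position 16: A→C (purine→pyrimidine, transversion)
position 17: A→T (purine→pyrimidine, transversion)
position 18: G→T (purine→pyrimidine, transversion)
position 21: G→T (purine→pyrimidine, transversion)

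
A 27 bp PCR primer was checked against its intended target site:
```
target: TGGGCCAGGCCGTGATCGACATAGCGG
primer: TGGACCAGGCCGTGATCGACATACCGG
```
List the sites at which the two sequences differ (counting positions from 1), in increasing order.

Differences at site 4 (G→A), site 24 (G→C).

4, 24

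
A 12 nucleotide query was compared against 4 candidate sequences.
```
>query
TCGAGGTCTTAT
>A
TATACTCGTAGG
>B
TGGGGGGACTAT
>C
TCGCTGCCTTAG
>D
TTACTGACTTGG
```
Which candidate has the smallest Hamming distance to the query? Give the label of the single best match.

C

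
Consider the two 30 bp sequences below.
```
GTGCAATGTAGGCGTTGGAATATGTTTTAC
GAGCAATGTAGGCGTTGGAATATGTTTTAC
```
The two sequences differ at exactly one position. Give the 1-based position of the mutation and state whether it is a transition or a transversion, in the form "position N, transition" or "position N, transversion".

position 2, transversion

Position 2 changes T→A. T is a pyrimidine and A is a purine, so this is a transversion.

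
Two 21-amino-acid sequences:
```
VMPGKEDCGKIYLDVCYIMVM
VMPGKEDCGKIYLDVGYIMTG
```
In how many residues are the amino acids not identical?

3

The sequences differ at residues 16, 20, 21 (1-based) — 3 in total.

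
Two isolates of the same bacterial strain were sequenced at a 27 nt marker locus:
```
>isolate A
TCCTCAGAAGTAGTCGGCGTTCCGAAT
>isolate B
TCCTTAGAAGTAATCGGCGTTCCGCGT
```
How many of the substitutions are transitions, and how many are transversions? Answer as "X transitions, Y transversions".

Mismatches (1-based):
base 5: C→T (pyrimidine→pyrimidine, transition)
base 13: G→A (purine→purine, transition)
base 25: A→C (purine→pyrimidine, transversion)
base 26: A→G (purine→purine, transition)

3 transitions, 1 transversion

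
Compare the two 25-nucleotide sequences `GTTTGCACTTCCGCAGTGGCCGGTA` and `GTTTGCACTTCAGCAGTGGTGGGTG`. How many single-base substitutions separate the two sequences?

Comparing position by position, 4 bases differ: 12 (C/A), 20 (C/T), 21 (C/G), 25 (A/G).

4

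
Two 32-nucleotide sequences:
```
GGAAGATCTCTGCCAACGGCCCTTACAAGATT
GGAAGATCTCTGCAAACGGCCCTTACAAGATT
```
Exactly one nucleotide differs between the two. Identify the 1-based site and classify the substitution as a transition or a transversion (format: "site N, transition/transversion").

site 14, transversion

The sequences differ only at site 14: C→A (pyrimidine→purine), a transversion.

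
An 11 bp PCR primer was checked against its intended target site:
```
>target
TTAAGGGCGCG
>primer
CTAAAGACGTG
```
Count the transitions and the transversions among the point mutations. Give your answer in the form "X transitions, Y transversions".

Mismatches (1-based):
site 1: T→C (pyrimidine→pyrimidine, transition)
site 5: G→A (purine→purine, transition)
site 7: G→A (purine→purine, transition)
site 10: C→T (pyrimidine→pyrimidine, transition)

4 transitions, 0 transversions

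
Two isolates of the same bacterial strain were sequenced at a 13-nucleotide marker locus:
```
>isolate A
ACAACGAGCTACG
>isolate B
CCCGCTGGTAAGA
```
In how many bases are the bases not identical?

9

The sequences differ at bases 1, 3, 4, 6, 7, 9, 10, 12, 13 (1-based) — 9 in total.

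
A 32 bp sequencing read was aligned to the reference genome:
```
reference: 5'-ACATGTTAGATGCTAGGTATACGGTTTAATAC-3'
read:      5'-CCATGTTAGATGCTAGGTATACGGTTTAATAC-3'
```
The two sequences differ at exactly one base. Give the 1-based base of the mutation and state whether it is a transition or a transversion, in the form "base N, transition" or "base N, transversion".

Base 1 changes A→C. A is a purine and C is a pyrimidine, so this is a transversion.

base 1, transversion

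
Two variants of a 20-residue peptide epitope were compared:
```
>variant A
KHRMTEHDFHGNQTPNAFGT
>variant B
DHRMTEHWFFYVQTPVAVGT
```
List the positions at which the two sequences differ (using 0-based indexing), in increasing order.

0, 7, 9, 10, 11, 15, 17

Differences at position 0 (K→D), position 7 (D→W), position 9 (H→F), position 10 (G→Y), position 11 (N→V), position 15 (N→V), position 17 (F→V).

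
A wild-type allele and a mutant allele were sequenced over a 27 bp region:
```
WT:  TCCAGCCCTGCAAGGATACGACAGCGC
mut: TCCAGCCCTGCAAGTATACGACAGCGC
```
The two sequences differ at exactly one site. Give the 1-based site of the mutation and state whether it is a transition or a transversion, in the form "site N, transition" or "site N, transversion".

The sequences differ only at site 15: G→T (purine→pyrimidine), a transversion.

site 15, transversion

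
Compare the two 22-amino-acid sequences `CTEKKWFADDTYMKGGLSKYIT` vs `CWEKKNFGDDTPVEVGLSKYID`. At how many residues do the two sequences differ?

8

The sequences differ at residues 2, 6, 8, 12, 13, 14, 15, 22 (1-based) — 8 in total.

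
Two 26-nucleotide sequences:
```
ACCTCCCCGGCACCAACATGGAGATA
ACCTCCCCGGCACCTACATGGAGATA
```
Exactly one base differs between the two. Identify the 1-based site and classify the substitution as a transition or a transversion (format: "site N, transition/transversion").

site 15, transversion

The sequences differ only at site 15: A→T (purine→pyrimidine), a transversion.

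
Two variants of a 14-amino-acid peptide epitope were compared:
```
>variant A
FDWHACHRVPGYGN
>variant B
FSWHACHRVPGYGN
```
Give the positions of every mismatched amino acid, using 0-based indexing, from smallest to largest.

1

Scanning 0-based: 1: D/S.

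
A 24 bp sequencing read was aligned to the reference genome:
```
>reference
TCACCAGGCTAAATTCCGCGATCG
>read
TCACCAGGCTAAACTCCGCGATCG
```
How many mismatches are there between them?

The sequences differ at sites 14 (1-based) — 1 in total.

1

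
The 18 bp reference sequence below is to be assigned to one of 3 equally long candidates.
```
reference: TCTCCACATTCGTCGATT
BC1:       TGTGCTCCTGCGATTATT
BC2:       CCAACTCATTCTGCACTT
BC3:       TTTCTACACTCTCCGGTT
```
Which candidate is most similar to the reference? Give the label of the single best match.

BC3

Hamming distances to reference — BC1: 8; BC2: 8; BC3: 6.
Smallest is BC3 with 6 mismatches.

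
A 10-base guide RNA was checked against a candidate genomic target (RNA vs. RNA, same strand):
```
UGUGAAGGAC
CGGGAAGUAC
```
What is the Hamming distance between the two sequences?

The sequences differ at positions 1, 3, 8 (1-based) — 3 in total.

3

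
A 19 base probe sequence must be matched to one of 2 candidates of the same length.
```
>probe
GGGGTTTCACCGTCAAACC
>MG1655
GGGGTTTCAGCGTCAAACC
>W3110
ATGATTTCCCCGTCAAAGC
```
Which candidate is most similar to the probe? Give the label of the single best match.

Hamming distances to probe — MG1655: 1; W3110: 5.
Smallest is MG1655 with 1 mismatch.

MG1655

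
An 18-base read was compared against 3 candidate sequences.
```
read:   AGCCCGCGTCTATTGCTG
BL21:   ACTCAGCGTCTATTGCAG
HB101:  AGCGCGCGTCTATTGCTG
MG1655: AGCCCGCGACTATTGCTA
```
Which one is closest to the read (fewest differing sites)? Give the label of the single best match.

BL21 differs at 4 sites; HB101 differs at 1 site; MG1655 differs at 2 sites. The closest is HB101.

HB101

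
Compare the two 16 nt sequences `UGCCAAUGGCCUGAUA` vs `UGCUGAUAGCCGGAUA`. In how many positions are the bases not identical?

4

The sequences differ at positions 4, 5, 8, 12 (1-based) — 4 in total.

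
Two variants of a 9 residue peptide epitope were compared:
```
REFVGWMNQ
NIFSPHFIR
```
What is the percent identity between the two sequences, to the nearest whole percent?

Mismatches at positions 1, 2, 4, 5, 6, 7, 8, 9 (1-based): 8 of 9.
Identical positions: 1/9 = 11.11% → 11%.

11%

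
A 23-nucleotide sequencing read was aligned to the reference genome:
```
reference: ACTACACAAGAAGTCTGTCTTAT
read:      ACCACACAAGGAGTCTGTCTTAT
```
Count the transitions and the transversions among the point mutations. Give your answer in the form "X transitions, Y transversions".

2 transitions, 0 transversions

Mismatches (1-based):
base 3: T→C (pyrimidine→pyrimidine, transition)
base 11: A→G (purine→purine, transition)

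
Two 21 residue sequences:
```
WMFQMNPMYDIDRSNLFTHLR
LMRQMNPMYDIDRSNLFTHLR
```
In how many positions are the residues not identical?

Mismatches (1-based): position 1: W→L; position 3: F→R.

2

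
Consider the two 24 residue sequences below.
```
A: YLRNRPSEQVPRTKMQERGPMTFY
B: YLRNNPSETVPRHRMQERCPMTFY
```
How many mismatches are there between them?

5

The sequences differ at residues 5, 9, 13, 14, 19 (1-based) — 5 in total.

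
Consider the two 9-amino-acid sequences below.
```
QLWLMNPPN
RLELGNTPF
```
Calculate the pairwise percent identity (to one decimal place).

Mismatches at positions 1, 3, 5, 7, 9 (1-based): 5 of 9.
Identical positions: 4/9 = 44.44% → 44.4%.

44.4%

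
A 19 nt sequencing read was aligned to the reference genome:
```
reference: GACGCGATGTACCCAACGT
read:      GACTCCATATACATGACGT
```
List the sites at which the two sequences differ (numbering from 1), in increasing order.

Scanning 1-based: 4: G/T; 6: G/C; 9: G/A; 13: C/A; 14: C/T; 15: A/G.

4, 6, 9, 13, 14, 15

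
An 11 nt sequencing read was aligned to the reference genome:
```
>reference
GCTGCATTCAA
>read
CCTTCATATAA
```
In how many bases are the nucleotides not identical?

Mismatches (1-based): base 1: G→C; base 4: G→T; base 8: T→A; base 9: C→T.

4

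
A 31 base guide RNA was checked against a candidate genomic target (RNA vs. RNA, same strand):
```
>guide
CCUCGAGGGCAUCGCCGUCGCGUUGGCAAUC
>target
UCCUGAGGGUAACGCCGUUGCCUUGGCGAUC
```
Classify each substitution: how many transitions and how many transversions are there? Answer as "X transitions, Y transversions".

Mismatches (1-based):
position 1: C→U (pyrimidine→pyrimidine, transition)
position 3: U→C (pyrimidine→pyrimidine, transition)
position 4: C→U (pyrimidine→pyrimidine, transition)
position 10: C→U (pyrimidine→pyrimidine, transition)
position 12: U→A (pyrimidine→purine, transversion)
position 19: C→U (pyrimidine→pyrimidine, transition)
position 22: G→C (purine→pyrimidine, transversion)
position 28: A→G (purine→purine, transition)

6 transitions, 2 transversions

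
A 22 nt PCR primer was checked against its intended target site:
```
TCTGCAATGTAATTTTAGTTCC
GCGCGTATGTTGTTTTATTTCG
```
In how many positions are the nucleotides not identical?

9

Comparing position by position, 9 positions differ: 1 (T/G), 3 (T/G), 4 (G/C), 5 (C/G), 6 (A/T), 11 (A/T), 12 (A/G), 18 (G/T), 22 (C/G).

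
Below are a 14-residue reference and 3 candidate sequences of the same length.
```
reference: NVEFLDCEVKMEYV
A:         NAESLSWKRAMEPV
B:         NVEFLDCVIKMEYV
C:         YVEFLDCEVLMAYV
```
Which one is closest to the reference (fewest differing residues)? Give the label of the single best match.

B

Hamming distances to reference — A: 8; B: 2; C: 3.
Smallest is B with 2 mismatches.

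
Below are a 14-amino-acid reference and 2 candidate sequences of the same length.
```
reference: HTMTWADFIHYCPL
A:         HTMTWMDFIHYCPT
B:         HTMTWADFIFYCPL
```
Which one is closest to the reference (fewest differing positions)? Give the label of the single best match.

B

A differs at 2 positions; B differs at 1 position. The closest is B.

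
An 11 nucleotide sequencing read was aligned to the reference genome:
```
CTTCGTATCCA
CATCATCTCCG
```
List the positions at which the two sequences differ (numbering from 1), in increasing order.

Scanning 1-based: 2: T/A; 5: G/A; 7: A/C; 11: A/G.

2, 5, 7, 11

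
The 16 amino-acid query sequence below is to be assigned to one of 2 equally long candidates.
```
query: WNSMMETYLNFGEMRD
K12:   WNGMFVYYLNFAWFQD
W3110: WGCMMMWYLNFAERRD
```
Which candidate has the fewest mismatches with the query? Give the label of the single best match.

Hamming distances to query — K12: 8; W3110: 6.
Smallest is W3110 with 6 mismatches.

W3110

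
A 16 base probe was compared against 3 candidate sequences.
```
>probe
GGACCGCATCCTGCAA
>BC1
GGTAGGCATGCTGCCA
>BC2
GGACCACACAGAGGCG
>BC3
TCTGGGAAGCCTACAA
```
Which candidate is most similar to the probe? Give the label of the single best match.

Hamming distances to probe — BC1: 5; BC2: 8; BC3: 8.
Smallest is BC1 with 5 mismatches.

BC1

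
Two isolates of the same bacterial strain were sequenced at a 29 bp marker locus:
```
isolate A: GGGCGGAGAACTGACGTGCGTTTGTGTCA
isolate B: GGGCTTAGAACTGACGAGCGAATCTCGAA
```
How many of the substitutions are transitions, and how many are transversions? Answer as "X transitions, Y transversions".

Transitions (purine↔purine or pyrimidine↔pyrimidine): none.
Transversions (purine↔pyrimidine): 5 G→T, 6 G→T, 17 T→A, 21 T→A, 22 T→A, 24 G→C, 26 G→C, 27 T→G, 28 C→A.

0 transitions, 9 transversions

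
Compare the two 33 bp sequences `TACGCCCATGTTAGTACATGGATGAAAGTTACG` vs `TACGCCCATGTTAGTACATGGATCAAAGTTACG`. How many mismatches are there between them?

The sequences differ at sites 24 (1-based) — 1 in total.

1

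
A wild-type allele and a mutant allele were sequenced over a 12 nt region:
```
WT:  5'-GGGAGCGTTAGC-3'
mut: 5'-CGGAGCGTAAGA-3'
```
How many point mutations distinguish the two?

3

Comparing position by position, 3 sites differ: 1 (G/C), 9 (T/A), 12 (C/A).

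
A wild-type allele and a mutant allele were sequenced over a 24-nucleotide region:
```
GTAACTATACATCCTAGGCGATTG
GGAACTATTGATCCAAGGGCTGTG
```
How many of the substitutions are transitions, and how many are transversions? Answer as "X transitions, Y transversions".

Transitions (purine↔purine or pyrimidine↔pyrimidine): none.
Transversions (purine↔pyrimidine): 2 T→G, 9 A→T, 10 C→G, 15 T→A, 19 C→G, 20 G→C, 21 A→T, 22 T→G.

0 transitions, 8 transversions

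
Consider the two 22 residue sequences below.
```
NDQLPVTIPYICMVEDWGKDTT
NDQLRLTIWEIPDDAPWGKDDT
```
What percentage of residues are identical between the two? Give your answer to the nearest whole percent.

55%

10 positions differ (5, 6, 9, 10, 12, 13, 14, 15, 16, 21), so 12 of 22 match: 12/22 = 54.55%.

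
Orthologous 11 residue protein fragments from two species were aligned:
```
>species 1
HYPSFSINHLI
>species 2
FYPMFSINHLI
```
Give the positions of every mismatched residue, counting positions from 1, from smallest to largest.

1, 4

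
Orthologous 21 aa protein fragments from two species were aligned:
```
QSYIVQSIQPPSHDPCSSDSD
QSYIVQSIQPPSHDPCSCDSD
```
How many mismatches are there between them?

1

The sequences differ at positions 18 (1-based) — 1 in total.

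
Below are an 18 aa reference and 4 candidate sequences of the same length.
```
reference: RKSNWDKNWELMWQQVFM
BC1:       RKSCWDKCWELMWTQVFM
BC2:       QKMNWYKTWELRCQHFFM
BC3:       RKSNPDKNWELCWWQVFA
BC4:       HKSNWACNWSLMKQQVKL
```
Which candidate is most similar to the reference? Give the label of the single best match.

Hamming distances to reference — BC1: 3; BC2: 8; BC3: 4; BC4: 7.
Smallest is BC1 with 3 mismatches.

BC1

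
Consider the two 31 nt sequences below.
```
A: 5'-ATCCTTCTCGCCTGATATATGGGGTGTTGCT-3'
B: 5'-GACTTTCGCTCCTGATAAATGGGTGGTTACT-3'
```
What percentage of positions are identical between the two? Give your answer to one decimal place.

9 positions differ (1, 2, 4, 8, 10, 18, 24, 25, 29), so 22 of 31 match: 22/31 = 70.97%.

71.0%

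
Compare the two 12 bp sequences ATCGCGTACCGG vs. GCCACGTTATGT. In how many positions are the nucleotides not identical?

7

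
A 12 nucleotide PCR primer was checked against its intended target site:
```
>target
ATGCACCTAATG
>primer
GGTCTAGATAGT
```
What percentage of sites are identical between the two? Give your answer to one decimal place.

16.7%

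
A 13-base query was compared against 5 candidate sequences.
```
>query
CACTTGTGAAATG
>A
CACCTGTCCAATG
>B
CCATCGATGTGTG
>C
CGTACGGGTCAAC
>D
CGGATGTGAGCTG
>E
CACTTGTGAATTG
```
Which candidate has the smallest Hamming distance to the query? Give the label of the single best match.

E

Hamming distances to query — A: 3; B: 8; C: 9; D: 5; E: 1.
Smallest is E with 1 mismatch.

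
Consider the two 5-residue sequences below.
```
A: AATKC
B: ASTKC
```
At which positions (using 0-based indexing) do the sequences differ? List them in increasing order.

1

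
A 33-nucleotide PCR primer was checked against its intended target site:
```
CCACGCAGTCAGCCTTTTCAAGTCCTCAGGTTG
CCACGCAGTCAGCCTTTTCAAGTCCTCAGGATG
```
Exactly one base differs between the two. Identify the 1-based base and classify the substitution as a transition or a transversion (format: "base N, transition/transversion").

base 31, transversion

The sequences differ only at base 31: T→A (pyrimidine→purine), a transversion.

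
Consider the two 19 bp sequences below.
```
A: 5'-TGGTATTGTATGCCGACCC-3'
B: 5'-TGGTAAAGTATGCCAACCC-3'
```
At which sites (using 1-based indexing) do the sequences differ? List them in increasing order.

Scanning 1-based: 6: T/A; 7: T/A; 15: G/A.

6, 7, 15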